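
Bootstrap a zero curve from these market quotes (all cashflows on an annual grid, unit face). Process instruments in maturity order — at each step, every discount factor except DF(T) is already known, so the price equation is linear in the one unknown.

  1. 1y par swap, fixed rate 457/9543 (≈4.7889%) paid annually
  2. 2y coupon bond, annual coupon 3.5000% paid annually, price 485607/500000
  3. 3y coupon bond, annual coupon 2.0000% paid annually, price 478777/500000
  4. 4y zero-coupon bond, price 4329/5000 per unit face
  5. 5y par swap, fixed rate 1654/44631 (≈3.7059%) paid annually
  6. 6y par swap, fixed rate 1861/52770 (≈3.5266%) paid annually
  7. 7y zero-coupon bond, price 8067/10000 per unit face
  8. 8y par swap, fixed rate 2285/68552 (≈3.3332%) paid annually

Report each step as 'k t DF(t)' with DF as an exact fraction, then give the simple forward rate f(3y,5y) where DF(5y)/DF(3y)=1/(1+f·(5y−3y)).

step 1 [1y] swap r/1=457/9543: DF=(1 − 457/9543·(0))/(1+457/9543) = 9543/10000 ≈ 0.954300
step 2 [2y] bond c/1=7/200: DF=(485607/500000 − 7/200·(0.954300))/(1+7/200) = 9061/10000 ≈ 0.906100
step 3 [3y] bond c/1=1/50: DF=(478777/500000 − 1/50·(0.954300+0.906100))/(1+1/50) = 9023/10000 ≈ 0.902300
step 4 [4y] zero: DF = P = 4329/5000 ≈ 0.865800
step 5 [5y] swap r/1=1654/44631: DF=(1 − 1654/44631·(0.954300+0.906100+0.902300+0.865800))/(1+1654/44631) = 4173/5000 ≈ 0.834600
step 6 [6y] swap r/1=1861/52770: DF=(1 − 1861/52770·(0.954300+0.906100+0.902300+0.865800+0.834600))/(1+1861/52770) = 8139/10000 ≈ 0.813900
step 7 [7y] zero: DF = P = 8067/10000 ≈ 0.806700
step 8 [8y] swap r/1=2285/68552: DF=(1 − 2285/68552·(0.954300+0.906100+0.902300+0.865800+0.834600+0.813900+0.806700))/(1+2285/68552) = 1543/2000 ≈ 0.771500

1 1 9543/10000
2 2 9061/10000
3 3 9023/10000
4 4 4329/5000
5 5 4173/5000
6 6 8139/10000
7 7 8067/10000
8 8 1543/2000
f(3y,5y) = ((9023/10000)/(4173/5000) − 1)/(2) = 677/16692 ≈ 4.0558%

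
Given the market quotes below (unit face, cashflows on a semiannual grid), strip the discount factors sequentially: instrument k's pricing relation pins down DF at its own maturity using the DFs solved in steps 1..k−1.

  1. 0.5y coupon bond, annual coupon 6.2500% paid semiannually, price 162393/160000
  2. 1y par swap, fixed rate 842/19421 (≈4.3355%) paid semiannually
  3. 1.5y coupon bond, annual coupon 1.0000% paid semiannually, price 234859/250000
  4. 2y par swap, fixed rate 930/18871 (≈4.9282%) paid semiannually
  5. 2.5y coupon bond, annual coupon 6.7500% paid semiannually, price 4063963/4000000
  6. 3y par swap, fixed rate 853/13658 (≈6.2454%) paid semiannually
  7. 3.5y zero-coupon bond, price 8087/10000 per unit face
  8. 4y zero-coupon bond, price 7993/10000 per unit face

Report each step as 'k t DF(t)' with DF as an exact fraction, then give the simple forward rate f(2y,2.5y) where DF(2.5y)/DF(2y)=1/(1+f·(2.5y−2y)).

step 1 [0.5y] bond c/2=1/32: DF=(162393/160000 − 1/32·(0))/(1+1/32) = 4921/5000 ≈ 0.984200
step 2 [1y] swap r/2=421/19421: DF=(1 − 421/19421·(0.984200))/(1+421/19421) = 9579/10000 ≈ 0.957900
step 3 [1.5y] bond c/2=1/200: DF=(234859/250000 − 1/200·(0.984200+0.957900))/(1+1/200) = 9251/10000 ≈ 0.925100
step 4 [2y] swap r/2=465/18871: DF=(1 − 465/18871·(0.984200+0.957900+0.925100))/(1+465/18871) = 907/1000 ≈ 0.907000
step 5 [2.5y] bond c/2=27/800: DF=(4063963/4000000 − 27/800·(0.984200+0.957900+0.925100+0.907000))/(1+27/800) = 2149/2500 ≈ 0.859600
step 6 [3y] swap r/2=853/27316: DF=(1 − 853/27316·(0.984200+0.957900+0.925100+0.907000+0.859600))/(1+853/27316) = 4147/5000 ≈ 0.829400
step 7 [3.5y] zero: DF = P = 8087/10000 ≈ 0.808700
step 8 [4y] zero: DF = P = 7993/10000 ≈ 0.799300

1 1/2 4921/5000
2 1 9579/10000
3 3/2 9251/10000
4 2 907/1000
5 5/2 2149/2500
6 3 4147/5000
7 7/2 8087/10000
8 4 7993/10000
f(2y,2.5y) = ((907/1000)/(2149/2500) − 1)/(1/2) = 237/2149 ≈ 11.0284%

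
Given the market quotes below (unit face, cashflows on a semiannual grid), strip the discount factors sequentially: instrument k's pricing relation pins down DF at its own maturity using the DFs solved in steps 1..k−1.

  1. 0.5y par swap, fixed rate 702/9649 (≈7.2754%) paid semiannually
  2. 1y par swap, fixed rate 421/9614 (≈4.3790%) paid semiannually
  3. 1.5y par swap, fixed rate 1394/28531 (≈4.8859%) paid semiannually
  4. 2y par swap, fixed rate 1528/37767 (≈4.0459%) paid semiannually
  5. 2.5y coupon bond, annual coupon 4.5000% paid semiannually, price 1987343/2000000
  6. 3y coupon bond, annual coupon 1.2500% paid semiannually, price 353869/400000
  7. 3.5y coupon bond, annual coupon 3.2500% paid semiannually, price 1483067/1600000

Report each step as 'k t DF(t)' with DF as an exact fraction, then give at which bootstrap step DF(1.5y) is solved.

step 1 [0.5y] swap r/2=351/9649: DF=(1 − 351/9649·(0))/(1+351/9649) = 9649/10000 ≈ 0.964900
step 2 [1y] swap r/2=421/19228: DF=(1 − 421/19228·(0.964900))/(1+421/19228) = 9579/10000 ≈ 0.957900
step 3 [1.5y] swap r/2=697/28531: DF=(1 − 697/28531·(0.964900+0.957900))/(1+697/28531) = 9303/10000 ≈ 0.930300
step 4 [2y] swap r/2=764/37767: DF=(1 − 764/37767·(0.964900+0.957900+0.930300))/(1+764/37767) = 2309/2500 ≈ 0.923600
step 5 [2.5y] bond c/2=9/400: DF=(1987343/2000000 − 9/400·(0.964900+0.957900+0.930300+0.923600))/(1+9/400) = 8887/10000 ≈ 0.888700
step 6 [3y] bond c/2=1/160: DF=(353869/400000 − 1/160·(0.964900+0.957900+0.930300+0.923600+0.888700))/(1+1/160) = 4251/5000 ≈ 0.850200
step 7 [3.5y] bond c/2=13/800: DF=(1483067/1600000 − 13/800·(0.964900+0.957900+0.930300+0.923600+0.888700+0.850200))/(1+13/800) = 8239/10000 ≈ 0.823900

1 1/2 9649/10000
2 1 9579/10000
3 3/2 9303/10000
4 2 2309/2500
5 5/2 8887/10000
6 3 4251/5000
7 7/2 8239/10000
DF(1.5y) is solved at step 3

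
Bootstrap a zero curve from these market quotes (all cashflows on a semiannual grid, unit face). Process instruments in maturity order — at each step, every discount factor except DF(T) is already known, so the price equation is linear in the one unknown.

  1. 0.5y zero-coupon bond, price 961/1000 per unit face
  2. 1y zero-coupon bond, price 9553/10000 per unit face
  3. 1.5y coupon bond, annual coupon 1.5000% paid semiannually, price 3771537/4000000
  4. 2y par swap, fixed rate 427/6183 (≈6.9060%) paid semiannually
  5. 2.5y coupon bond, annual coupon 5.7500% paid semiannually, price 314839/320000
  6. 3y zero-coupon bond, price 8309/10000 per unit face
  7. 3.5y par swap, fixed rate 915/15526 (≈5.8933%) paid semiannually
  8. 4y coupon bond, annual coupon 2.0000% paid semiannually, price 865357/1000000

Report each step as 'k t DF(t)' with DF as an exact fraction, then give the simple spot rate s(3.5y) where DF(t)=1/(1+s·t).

1 1/2 961/1000
2 1 9553/10000
3 3/2 576/625
4 2 8719/10000
5 5/2 8527/10000
6 3 8309/10000
7 7/2 817/1000
8 4 7953/10000
s(3.5y) = (1/(817/1000) − 1)/(7/2) = 366/5719 ≈ 6.3997%

step 1 [0.5y] zero: DF = P = 961/1000 ≈ 0.961000
step 2 [1y] zero: DF = P = 9553/10000 ≈ 0.955300
step 3 [1.5y] bond c/2=3/400: DF=(3771537/4000000 − 3/400·(0.961000+0.955300))/(1+3/400) = 576/625 ≈ 0.921600
step 4 [2y] swap r/2=427/12366: DF=(1 − 427/12366·(0.961000+0.955300+0.921600))/(1+427/12366) = 8719/10000 ≈ 0.871900
step 5 [2.5y] bond c/2=23/800: DF=(314839/320000 − 23/800·(0.961000+0.955300+0.921600+0.871900))/(1+23/800) = 8527/10000 ≈ 0.852700
step 6 [3y] zero: DF = P = 8309/10000 ≈ 0.830900
step 7 [3.5y] swap r/2=915/31052: DF=(1 − 915/31052·(0.961000+0.955300+0.921600+0.871900+0.852700+0.830900))/(1+915/31052) = 817/1000 ≈ 0.817000
step 8 [4y] bond c/2=1/100: DF=(865357/1000000 − 1/100·(0.961000+0.955300+0.921600+0.871900+0.852700+0.830900+0.817000))/(1+1/100) = 7953/10000 ≈ 0.795300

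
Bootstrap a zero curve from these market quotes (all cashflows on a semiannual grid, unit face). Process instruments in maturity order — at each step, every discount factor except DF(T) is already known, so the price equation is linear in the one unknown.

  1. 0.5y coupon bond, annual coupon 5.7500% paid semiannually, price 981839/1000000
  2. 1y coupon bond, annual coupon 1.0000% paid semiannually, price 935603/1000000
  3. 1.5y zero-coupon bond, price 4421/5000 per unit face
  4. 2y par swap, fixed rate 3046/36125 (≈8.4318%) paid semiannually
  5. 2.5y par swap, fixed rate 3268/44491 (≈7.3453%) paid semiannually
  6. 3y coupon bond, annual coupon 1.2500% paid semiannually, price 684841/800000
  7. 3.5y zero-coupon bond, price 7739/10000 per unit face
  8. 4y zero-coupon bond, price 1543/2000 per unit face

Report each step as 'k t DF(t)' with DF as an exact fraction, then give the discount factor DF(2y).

step 1 [0.5y] bond c/2=23/800: DF=(981839/1000000 − 23/800·(0))/(1+23/800) = 1193/1250 ≈ 0.954400
step 2 [1y] bond c/2=1/200: DF=(935603/1000000 − 1/200·(0.954400))/(1+1/200) = 4631/5000 ≈ 0.926200
step 3 [1.5y] zero: DF = P = 4421/5000 ≈ 0.884200
step 4 [2y] swap r/2=1523/36125: DF=(1 − 1523/36125·(0.954400+0.926200+0.884200))/(1+1523/36125) = 8477/10000 ≈ 0.847700
step 5 [2.5y] swap r/2=1634/44491: DF=(1 − 1634/44491·(0.954400+0.926200+0.884200+0.847700))/(1+1634/44491) = 4183/5000 ≈ 0.836600
step 6 [3y] bond c/2=1/160: DF=(684841/800000 − 1/160·(0.954400+0.926200+0.884200+0.847700+0.836600))/(1+1/160) = 8231/10000 ≈ 0.823100
step 7 [3.5y] zero: DF = P = 7739/10000 ≈ 0.773900
step 8 [4y] zero: DF = P = 1543/2000 ≈ 0.771500

1 1/2 1193/1250
2 1 4631/5000
3 3/2 4421/5000
4 2 8477/10000
5 5/2 4183/5000
6 3 8231/10000
7 7/2 7739/10000
8 4 1543/2000
DF(2y) = 8477/10000 ≈ 0.847700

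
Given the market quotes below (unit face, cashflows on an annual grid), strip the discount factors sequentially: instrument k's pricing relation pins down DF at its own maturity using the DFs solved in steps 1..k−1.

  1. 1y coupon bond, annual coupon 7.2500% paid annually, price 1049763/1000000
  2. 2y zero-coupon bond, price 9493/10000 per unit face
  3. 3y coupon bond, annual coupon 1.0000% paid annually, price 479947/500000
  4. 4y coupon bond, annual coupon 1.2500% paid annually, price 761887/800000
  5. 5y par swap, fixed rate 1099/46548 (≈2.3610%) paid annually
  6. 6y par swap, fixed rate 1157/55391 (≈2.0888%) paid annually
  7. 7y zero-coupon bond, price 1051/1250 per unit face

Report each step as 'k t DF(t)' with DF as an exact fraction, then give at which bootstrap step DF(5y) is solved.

1 1 2447/2500
2 2 9493/10000
3 3 9313/10000
4 4 9053/10000
5 5 8901/10000
6 6 8843/10000
7 7 1051/1250
DF(5y) is solved at step 5

step 1 [1y] bond c/1=29/400: DF=(1049763/1000000 − 29/400·(0))/(1+29/400) = 2447/2500 ≈ 0.978800
step 2 [2y] zero: DF = P = 9493/10000 ≈ 0.949300
step 3 [3y] bond c/1=1/100: DF=(479947/500000 − 1/100·(0.978800+0.949300))/(1+1/100) = 9313/10000 ≈ 0.931300
step 4 [4y] bond c/1=1/80: DF=(761887/800000 − 1/80·(0.978800+0.949300+0.931300))/(1+1/80) = 9053/10000 ≈ 0.905300
step 5 [5y] swap r/1=1099/46548: DF=(1 − 1099/46548·(0.978800+0.949300+0.931300+0.905300))/(1+1099/46548) = 8901/10000 ≈ 0.890100
step 6 [6y] swap r/1=1157/55391: DF=(1 − 1157/55391·(0.978800+0.949300+0.931300+0.905300+0.890100))/(1+1157/55391) = 8843/10000 ≈ 0.884300
step 7 [7y] zero: DF = P = 1051/1250 ≈ 0.840800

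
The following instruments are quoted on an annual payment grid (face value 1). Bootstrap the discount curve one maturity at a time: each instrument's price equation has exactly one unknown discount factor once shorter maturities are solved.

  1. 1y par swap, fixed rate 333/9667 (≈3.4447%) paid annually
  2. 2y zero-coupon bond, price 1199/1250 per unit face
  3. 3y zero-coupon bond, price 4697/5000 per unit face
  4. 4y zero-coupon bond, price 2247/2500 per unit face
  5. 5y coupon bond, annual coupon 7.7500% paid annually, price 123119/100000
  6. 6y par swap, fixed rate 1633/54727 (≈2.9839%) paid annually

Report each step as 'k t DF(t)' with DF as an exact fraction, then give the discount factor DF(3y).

step 1 [1y] swap r/1=333/9667: DF=(1 − 333/9667·(0))/(1+333/9667) = 9667/10000 ≈ 0.966700
step 2 [2y] zero: DF = P = 1199/1250 ≈ 0.959200
step 3 [3y] zero: DF = P = 4697/5000 ≈ 0.939400
step 4 [4y] zero: DF = P = 2247/2500 ≈ 0.898800
step 5 [5y] bond c/1=31/400: DF=(123119/100000 − 31/400·(0.966700+0.959200+0.939400+0.898800))/(1+31/400) = 8719/10000 ≈ 0.871900
step 6 [6y] swap r/1=1633/54727: DF=(1 − 1633/54727·(0.966700+0.959200+0.939400+0.898800+0.871900))/(1+1633/54727) = 8367/10000 ≈ 0.836700

1 1 9667/10000
2 2 1199/1250
3 3 4697/5000
4 4 2247/2500
5 5 8719/10000
6 6 8367/10000
DF(3y) = 4697/5000 ≈ 0.939400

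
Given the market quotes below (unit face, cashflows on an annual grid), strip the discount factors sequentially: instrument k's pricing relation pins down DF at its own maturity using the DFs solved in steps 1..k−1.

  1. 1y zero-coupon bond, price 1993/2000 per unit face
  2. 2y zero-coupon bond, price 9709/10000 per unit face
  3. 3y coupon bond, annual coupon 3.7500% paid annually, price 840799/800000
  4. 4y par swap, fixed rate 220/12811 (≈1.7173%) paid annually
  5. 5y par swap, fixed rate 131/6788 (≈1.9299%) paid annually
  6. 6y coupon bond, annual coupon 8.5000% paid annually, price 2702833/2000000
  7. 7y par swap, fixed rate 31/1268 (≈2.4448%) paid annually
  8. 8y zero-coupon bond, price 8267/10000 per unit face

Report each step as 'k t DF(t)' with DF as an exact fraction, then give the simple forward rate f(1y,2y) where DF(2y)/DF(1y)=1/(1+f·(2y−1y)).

1 1 1993/2000
2 2 9709/10000
3 3 9419/10000
4 4 467/500
5 5 9083/10000
6 6 8733/10000
7 7 8419/10000
8 8 8267/10000
f(1y,2y) = ((1993/2000)/(9709/10000) − 1)/(1) = 256/9709 ≈ 2.6367%

step 1 [1y] zero: DF = P = 1993/2000 ≈ 0.996500
step 2 [2y] zero: DF = P = 9709/10000 ≈ 0.970900
step 3 [3y] bond c/1=3/80: DF=(840799/800000 − 3/80·(0.996500+0.970900))/(1+3/80) = 9419/10000 ≈ 0.941900
step 4 [4y] swap r/1=220/12811: DF=(1 − 220/12811·(0.996500+0.970900+0.941900))/(1+220/12811) = 467/500 ≈ 0.934000
step 5 [5y] swap r/1=131/6788: DF=(1 − 131/6788·(0.996500+0.970900+0.941900+0.934000))/(1+131/6788) = 9083/10000 ≈ 0.908300
step 6 [6y] bond c/1=17/200: DF=(2702833/2000000 − 17/200·(0.996500+0.970900+0.941900+0.934000+0.908300))/(1+17/200) = 8733/10000 ≈ 0.873300
step 7 [7y] swap r/1=31/1268: DF=(1 − 31/1268·(0.996500+0.970900+0.941900+0.934000+0.908300+0.873300))/(1+31/1268) = 8419/10000 ≈ 0.841900
step 8 [8y] zero: DF = P = 8267/10000 ≈ 0.826700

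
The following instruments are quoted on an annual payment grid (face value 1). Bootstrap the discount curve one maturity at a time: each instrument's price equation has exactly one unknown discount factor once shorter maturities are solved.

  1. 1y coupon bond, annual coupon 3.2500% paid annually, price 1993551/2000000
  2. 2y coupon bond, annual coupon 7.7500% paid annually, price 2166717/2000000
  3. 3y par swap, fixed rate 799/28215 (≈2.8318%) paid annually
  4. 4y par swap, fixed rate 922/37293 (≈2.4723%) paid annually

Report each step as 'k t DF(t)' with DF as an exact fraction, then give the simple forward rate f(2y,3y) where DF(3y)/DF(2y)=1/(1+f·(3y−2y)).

1 1 4827/5000
2 2 117/125
3 3 9201/10000
4 4 4539/5000
f(2y,3y) = ((117/125)/(9201/10000) − 1)/(1) = 53/3067 ≈ 1.7281%

step 1 [1y] bond c/1=13/400: DF=(1993551/2000000 − 13/400·(0))/(1+13/400) = 4827/5000 ≈ 0.965400
step 2 [2y] bond c/1=31/400: DF=(2166717/2000000 − 31/400·(0.965400))/(1+31/400) = 117/125 ≈ 0.936000
step 3 [3y] swap r/1=799/28215: DF=(1 − 799/28215·(0.965400+0.936000))/(1+799/28215) = 9201/10000 ≈ 0.920100
step 4 [4y] swap r/1=922/37293: DF=(1 − 922/37293·(0.965400+0.936000+0.920100))/(1+922/37293) = 4539/5000 ≈ 0.907800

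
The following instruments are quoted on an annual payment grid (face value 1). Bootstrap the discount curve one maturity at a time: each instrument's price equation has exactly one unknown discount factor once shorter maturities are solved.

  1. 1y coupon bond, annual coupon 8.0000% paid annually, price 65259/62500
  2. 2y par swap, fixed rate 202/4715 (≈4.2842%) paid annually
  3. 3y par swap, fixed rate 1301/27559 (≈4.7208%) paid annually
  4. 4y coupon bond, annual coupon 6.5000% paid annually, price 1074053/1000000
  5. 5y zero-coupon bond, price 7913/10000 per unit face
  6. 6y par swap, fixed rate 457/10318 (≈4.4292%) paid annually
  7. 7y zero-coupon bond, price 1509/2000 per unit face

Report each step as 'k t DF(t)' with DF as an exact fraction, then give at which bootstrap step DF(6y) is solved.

step 1 [1y] bond c/1=2/25: DF=(65259/62500 − 2/25·(0))/(1+2/25) = 2417/2500 ≈ 0.966800
step 2 [2y] swap r/1=202/4715: DF=(1 − 202/4715·(0.966800))/(1+202/4715) = 1149/1250 ≈ 0.919200
step 3 [3y] swap r/1=1301/27559: DF=(1 − 1301/27559·(0.966800+0.919200))/(1+1301/27559) = 8699/10000 ≈ 0.869900
step 4 [4y] bond c/1=13/200: DF=(1074053/1000000 − 13/200·(0.966800+0.919200+0.869900))/(1+13/200) = 8403/10000 ≈ 0.840300
step 5 [5y] zero: DF = P = 7913/10000 ≈ 0.791300
step 6 [6y] swap r/1=457/10318: DF=(1 − 457/10318·(0.966800+0.919200+0.869900+0.840300+0.791300))/(1+457/10318) = 1543/2000 ≈ 0.771500
step 7 [7y] zero: DF = P = 1509/2000 ≈ 0.754500

1 1 2417/2500
2 2 1149/1250
3 3 8699/10000
4 4 8403/10000
5 5 7913/10000
6 6 1543/2000
7 7 1509/2000
DF(6y) is solved at step 6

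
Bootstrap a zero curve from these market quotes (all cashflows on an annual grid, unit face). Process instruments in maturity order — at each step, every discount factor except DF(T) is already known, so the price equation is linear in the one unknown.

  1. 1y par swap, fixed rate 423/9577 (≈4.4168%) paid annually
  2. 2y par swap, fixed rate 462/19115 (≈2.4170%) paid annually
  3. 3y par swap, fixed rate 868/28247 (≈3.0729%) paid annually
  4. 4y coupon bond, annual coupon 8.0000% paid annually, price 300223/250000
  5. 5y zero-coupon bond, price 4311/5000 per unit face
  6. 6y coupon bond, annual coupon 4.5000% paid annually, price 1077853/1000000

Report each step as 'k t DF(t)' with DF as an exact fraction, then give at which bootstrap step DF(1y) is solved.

step 1 [1y] swap r/1=423/9577: DF=(1 − 423/9577·(0))/(1+423/9577) = 9577/10000 ≈ 0.957700
step 2 [2y] swap r/1=462/19115: DF=(1 − 462/19115·(0.957700))/(1+462/19115) = 4769/5000 ≈ 0.953800
step 3 [3y] swap r/1=868/28247: DF=(1 − 868/28247·(0.957700+0.953800))/(1+868/28247) = 2283/2500 ≈ 0.913200
step 4 [4y] bond c/1=2/25: DF=(300223/250000 − 2/25·(0.957700+0.953800+0.913200))/(1+2/25) = 9027/10000 ≈ 0.902700
step 5 [5y] zero: DF = P = 4311/5000 ≈ 0.862200
step 6 [6y] bond c/1=9/200: DF=(1077853/1000000 − 9/200·(0.957700+0.953800+0.913200+0.902700+0.862200))/(1+9/200) = 4169/5000 ≈ 0.833800

1 1 9577/10000
2 2 4769/5000
3 3 2283/2500
4 4 9027/10000
5 5 4311/5000
6 6 4169/5000
DF(1y) is solved at step 1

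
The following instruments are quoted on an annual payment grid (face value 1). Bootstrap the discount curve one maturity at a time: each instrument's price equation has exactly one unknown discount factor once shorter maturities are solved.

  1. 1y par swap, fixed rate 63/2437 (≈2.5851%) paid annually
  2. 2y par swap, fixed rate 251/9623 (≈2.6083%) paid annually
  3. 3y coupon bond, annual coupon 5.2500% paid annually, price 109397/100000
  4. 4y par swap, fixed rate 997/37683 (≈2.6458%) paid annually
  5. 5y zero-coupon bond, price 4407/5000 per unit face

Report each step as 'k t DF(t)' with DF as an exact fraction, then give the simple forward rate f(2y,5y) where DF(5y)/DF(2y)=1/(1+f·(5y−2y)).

1 1 2437/2500
2 2 4749/5000
3 3 4717/5000
4 4 9003/10000
5 5 4407/5000
f(2y,5y) = ((4749/5000)/(4407/5000) − 1)/(3) = 38/1469 ≈ 2.5868%

step 1 [1y] swap r/1=63/2437: DF=(1 − 63/2437·(0))/(1+63/2437) = 2437/2500 ≈ 0.974800
step 2 [2y] swap r/1=251/9623: DF=(1 − 251/9623·(0.974800))/(1+251/9623) = 4749/5000 ≈ 0.949800
step 3 [3y] bond c/1=21/400: DF=(109397/100000 − 21/400·(0.974800+0.949800))/(1+21/400) = 4717/5000 ≈ 0.943400
step 4 [4y] swap r/1=997/37683: DF=(1 − 997/37683·(0.974800+0.949800+0.943400))/(1+997/37683) = 9003/10000 ≈ 0.900300
step 5 [5y] zero: DF = P = 4407/5000 ≈ 0.881400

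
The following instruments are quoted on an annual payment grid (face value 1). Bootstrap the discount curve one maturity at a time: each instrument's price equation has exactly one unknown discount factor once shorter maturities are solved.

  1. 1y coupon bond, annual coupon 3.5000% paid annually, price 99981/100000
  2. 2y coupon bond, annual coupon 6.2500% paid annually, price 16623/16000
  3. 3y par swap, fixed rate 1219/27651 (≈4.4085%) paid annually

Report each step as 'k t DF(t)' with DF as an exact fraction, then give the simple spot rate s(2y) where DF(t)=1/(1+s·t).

1 1 483/500
2 2 921/1000
3 3 8781/10000
s(2y) = (1/(921/1000) − 1)/(2) = 79/1842 ≈ 4.2888%

step 1 [1y] bond c/1=7/200: DF=(99981/100000 − 7/200·(0))/(1+7/200) = 483/500 ≈ 0.966000
step 2 [2y] bond c/1=1/16: DF=(16623/16000 − 1/16·(0.966000))/(1+1/16) = 921/1000 ≈ 0.921000
step 3 [3y] swap r/1=1219/27651: DF=(1 − 1219/27651·(0.966000+0.921000))/(1+1219/27651) = 8781/10000 ≈ 0.878100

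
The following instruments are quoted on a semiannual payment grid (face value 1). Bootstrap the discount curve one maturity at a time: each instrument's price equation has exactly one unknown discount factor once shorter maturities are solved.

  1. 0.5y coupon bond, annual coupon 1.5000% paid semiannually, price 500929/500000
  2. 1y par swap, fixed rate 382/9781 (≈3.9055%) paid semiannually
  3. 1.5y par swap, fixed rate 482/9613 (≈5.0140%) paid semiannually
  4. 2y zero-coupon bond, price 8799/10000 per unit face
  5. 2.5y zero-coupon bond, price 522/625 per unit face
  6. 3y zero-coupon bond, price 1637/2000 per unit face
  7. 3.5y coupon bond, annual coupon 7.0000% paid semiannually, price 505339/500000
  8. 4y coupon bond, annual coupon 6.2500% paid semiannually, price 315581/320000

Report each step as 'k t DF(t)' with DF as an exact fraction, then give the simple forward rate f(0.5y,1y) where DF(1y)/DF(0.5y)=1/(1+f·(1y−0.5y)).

step 1 [0.5y] bond c/2=3/400: DF=(500929/500000 − 3/400·(0))/(1+3/400) = 1243/1250 ≈ 0.994400
step 2 [1y] swap r/2=191/9781: DF=(1 − 191/9781·(0.994400))/(1+191/9781) = 4809/5000 ≈ 0.961800
step 3 [1.5y] swap r/2=241/9613: DF=(1 − 241/9613·(0.994400+0.961800))/(1+241/9613) = 9277/10000 ≈ 0.927700
step 4 [2y] zero: DF = P = 8799/10000 ≈ 0.879900
step 5 [2.5y] zero: DF = P = 522/625 ≈ 0.835200
step 6 [3y] zero: DF = P = 1637/2000 ≈ 0.818500
step 7 [3.5y] bond c/2=7/200: DF=(505339/500000 − 7/200·(0.994400+0.961800+0.927700+0.879900+0.835200+0.818500))/(1+7/200) = 7933/10000 ≈ 0.793300
step 8 [4y] bond c/2=1/32: DF=(315581/320000 − 1/32·(0.994400+0.961800+0.927700+0.879900+0.835200+0.818500+0.793300))/(1+1/32) = 7681/10000 ≈ 0.768100

1 1/2 1243/1250
2 1 4809/5000
3 3/2 9277/10000
4 2 8799/10000
5 5/2 522/625
6 3 1637/2000
7 7/2 7933/10000
8 4 7681/10000
f(0.5y,1y) = ((1243/1250)/(4809/5000) − 1)/(1/2) = 326/4809 ≈ 6.7790%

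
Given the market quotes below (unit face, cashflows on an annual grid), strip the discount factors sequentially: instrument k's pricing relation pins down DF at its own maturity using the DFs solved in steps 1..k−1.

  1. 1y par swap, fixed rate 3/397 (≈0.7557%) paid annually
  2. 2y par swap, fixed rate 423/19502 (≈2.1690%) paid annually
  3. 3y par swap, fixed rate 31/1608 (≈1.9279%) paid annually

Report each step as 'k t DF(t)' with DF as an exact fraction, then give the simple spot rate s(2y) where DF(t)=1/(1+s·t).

1 1 397/400
2 2 9577/10000
3 3 4721/5000
s(2y) = (1/(9577/10000) − 1)/(2) = 423/19154 ≈ 2.2084%

step 1 [1y] swap r/1=3/397: DF=(1 − 3/397·(0))/(1+3/397) = 397/400 ≈ 0.992500
step 2 [2y] swap r/1=423/19502: DF=(1 − 423/19502·(0.992500))/(1+423/19502) = 9577/10000 ≈ 0.957700
step 3 [3y] swap r/1=31/1608: DF=(1 − 31/1608·(0.992500+0.957700))/(1+31/1608) = 4721/5000 ≈ 0.944200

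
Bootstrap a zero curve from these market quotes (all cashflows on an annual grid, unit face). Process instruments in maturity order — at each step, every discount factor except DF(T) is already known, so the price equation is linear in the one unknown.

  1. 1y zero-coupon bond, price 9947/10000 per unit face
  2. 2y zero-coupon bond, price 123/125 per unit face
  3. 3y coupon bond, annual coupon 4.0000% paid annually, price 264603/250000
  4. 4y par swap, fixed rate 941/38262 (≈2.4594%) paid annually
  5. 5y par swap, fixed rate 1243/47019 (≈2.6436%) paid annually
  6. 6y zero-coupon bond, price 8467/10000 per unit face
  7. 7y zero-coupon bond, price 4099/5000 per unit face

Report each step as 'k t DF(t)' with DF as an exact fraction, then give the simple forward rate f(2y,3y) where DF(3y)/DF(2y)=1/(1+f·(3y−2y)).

step 1 [1y] zero: DF = P = 9947/10000 ≈ 0.994700
step 2 [2y] zero: DF = P = 123/125 ≈ 0.984000
step 3 [3y] bond c/1=1/25: DF=(264603/250000 − 1/25·(0.994700+0.984000))/(1+1/25) = 1177/1250 ≈ 0.941600
step 4 [4y] swap r/1=941/38262: DF=(1 − 941/38262·(0.994700+0.984000+0.941600))/(1+941/38262) = 9059/10000 ≈ 0.905900
step 5 [5y] swap r/1=1243/47019: DF=(1 − 1243/47019·(0.994700+0.984000+0.941600+0.905900))/(1+1243/47019) = 8757/10000 ≈ 0.875700
step 6 [6y] zero: DF = P = 8467/10000 ≈ 0.846700
step 7 [7y] zero: DF = P = 4099/5000 ≈ 0.819800

1 1 9947/10000
2 2 123/125
3 3 1177/1250
4 4 9059/10000
5 5 8757/10000
6 6 8467/10000
7 7 4099/5000
f(2y,3y) = ((123/125)/(1177/1250) − 1)/(1) = 53/1177 ≈ 4.5030%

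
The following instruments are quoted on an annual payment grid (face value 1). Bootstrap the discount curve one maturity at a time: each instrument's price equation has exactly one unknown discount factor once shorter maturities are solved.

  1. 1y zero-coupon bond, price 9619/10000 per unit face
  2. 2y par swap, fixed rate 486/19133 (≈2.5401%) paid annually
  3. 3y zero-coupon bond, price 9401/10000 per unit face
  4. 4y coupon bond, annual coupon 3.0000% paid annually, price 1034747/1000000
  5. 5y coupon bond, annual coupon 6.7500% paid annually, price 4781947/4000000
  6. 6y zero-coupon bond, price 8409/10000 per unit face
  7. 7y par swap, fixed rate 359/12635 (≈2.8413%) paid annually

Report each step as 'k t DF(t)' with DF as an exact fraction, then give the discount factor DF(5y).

step 1 [1y] zero: DF = P = 9619/10000 ≈ 0.961900
step 2 [2y] swap r/1=486/19133: DF=(1 − 486/19133·(0.961900))/(1+486/19133) = 4757/5000 ≈ 0.951400
step 3 [3y] zero: DF = P = 9401/10000 ≈ 0.940100
step 4 [4y] bond c/1=3/100: DF=(1034747/1000000 − 3/100·(0.961900+0.951400+0.940100))/(1+3/100) = 1843/2000 ≈ 0.921500
step 5 [5y] bond c/1=27/400: DF=(4781947/4000000 − 27/400·(0.961900+0.951400+0.940100+0.921500))/(1+27/400) = 2203/2500 ≈ 0.881200
step 6 [6y] zero: DF = P = 8409/10000 ≈ 0.840900
step 7 [7y] swap r/1=359/12635: DF=(1 − 359/12635·(0.961900+0.951400+0.940100+0.921500+0.881200+0.840900))/(1+359/12635) = 1641/2000 ≈ 0.820500

1 1 9619/10000
2 2 4757/5000
3 3 9401/10000
4 4 1843/2000
5 5 2203/2500
6 6 8409/10000
7 7 1641/2000
DF(5y) = 2203/2500 ≈ 0.881200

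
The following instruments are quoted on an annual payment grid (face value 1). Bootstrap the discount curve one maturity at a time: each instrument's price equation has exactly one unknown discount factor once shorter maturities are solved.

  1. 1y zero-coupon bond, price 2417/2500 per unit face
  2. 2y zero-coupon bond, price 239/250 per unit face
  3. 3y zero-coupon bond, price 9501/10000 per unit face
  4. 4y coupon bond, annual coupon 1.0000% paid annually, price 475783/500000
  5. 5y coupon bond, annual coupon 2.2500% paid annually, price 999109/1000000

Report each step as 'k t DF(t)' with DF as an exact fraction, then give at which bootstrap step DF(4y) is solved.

step 1 [1y] zero: DF = P = 2417/2500 ≈ 0.966800
step 2 [2y] zero: DF = P = 239/250 ≈ 0.956000
step 3 [3y] zero: DF = P = 9501/10000 ≈ 0.950100
step 4 [4y] bond c/1=1/100: DF=(475783/500000 − 1/100·(0.966800+0.956000+0.950100))/(1+1/100) = 9137/10000 ≈ 0.913700
step 5 [5y] bond c/1=9/400: DF=(999109/1000000 − 9/400·(0.966800+0.956000+0.950100+0.913700))/(1+9/400) = 4469/5000 ≈ 0.893800

1 1 2417/2500
2 2 239/250
3 3 9501/10000
4 4 9137/10000
5 5 4469/5000
DF(4y) is solved at step 4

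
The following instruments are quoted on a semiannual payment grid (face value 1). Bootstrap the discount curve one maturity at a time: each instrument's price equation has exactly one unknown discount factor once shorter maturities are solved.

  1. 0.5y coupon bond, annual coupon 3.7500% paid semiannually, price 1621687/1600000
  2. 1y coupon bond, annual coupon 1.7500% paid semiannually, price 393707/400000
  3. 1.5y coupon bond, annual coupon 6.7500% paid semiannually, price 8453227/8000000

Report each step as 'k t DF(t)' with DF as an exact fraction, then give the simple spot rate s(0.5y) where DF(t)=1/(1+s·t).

1 1/2 9949/10000
2 1 9671/10000
3 3/2 9581/10000
s(0.5y) = (1/(9949/10000) − 1)/(1/2) = 102/9949 ≈ 1.0252%

step 1 [0.5y] bond c/2=3/160: DF=(1621687/1600000 − 3/160·(0))/(1+3/160) = 9949/10000 ≈ 0.994900
step 2 [1y] bond c/2=7/800: DF=(393707/400000 − 7/800·(0.994900))/(1+7/800) = 9671/10000 ≈ 0.967100
step 3 [1.5y] bond c/2=27/800: DF=(8453227/8000000 − 27/800·(0.994900+0.967100))/(1+27/800) = 9581/10000 ≈ 0.958100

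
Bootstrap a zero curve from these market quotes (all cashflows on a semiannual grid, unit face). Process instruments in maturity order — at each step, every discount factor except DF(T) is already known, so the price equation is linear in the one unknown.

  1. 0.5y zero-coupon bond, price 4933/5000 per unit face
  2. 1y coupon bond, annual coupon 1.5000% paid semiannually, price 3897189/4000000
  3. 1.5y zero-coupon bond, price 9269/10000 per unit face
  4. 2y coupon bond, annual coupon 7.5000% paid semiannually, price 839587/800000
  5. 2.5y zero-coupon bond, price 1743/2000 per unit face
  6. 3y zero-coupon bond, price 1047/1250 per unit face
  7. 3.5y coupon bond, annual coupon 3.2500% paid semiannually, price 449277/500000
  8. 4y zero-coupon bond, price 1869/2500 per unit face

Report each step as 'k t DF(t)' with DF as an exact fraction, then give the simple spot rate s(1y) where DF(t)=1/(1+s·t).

step 1 [0.5y] zero: DF = P = 4933/5000 ≈ 0.986600
step 2 [1y] bond c/2=3/400: DF=(3897189/4000000 − 3/400·(0.986600))/(1+3/400) = 9597/10000 ≈ 0.959700
step 3 [1.5y] zero: DF = P = 9269/10000 ≈ 0.926900
step 4 [2y] bond c/2=3/80: DF=(839587/800000 − 3/80·(0.986600+0.959700+0.926900))/(1+3/80) = 9077/10000 ≈ 0.907700
step 5 [2.5y] zero: DF = P = 1743/2000 ≈ 0.871500
step 6 [3y] zero: DF = P = 1047/1250 ≈ 0.837600
step 7 [3.5y] bond c/2=13/800: DF=(449277/500000 − 13/800·(0.986600+0.959700+0.926900+0.907700+0.871500+0.837600))/(1+13/800) = 1991/2500 ≈ 0.796400
step 8 [4y] zero: DF = P = 1869/2500 ≈ 0.747600

1 1/2 4933/5000
2 1 9597/10000
3 3/2 9269/10000
4 2 9077/10000
5 5/2 1743/2000
6 3 1047/1250
7 7/2 1991/2500
8 4 1869/2500
s(1y) = (1/(9597/10000) − 1)/(1) = 403/9597 ≈ 4.1992%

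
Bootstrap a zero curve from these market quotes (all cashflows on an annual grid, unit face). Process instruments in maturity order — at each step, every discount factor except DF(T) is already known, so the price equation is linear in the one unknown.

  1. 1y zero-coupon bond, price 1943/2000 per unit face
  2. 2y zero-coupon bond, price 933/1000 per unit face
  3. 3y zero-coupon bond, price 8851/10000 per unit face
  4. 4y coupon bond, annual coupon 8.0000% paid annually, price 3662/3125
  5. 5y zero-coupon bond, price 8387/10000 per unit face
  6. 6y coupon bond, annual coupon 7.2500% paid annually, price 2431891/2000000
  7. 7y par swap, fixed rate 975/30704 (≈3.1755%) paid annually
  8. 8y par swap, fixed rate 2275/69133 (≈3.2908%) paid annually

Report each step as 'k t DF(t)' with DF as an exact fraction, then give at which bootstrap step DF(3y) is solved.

1 1 1943/2000
2 2 933/1000
3 3 8851/10000
4 4 549/625
5 5 8387/10000
6 6 8291/10000
7 7 161/200
8 8 309/400
DF(3y) is solved at step 3

step 1 [1y] zero: DF = P = 1943/2000 ≈ 0.971500
step 2 [2y] zero: DF = P = 933/1000 ≈ 0.933000
step 3 [3y] zero: DF = P = 8851/10000 ≈ 0.885100
step 4 [4y] bond c/1=2/25: DF=(3662/3125 − 2/25·(0.971500+0.933000+0.885100))/(1+2/25) = 549/625 ≈ 0.878400
step 5 [5y] zero: DF = P = 8387/10000 ≈ 0.838700
step 6 [6y] bond c/1=29/400: DF=(2431891/2000000 − 29/400·(0.971500+0.933000+0.885100+0.878400+0.838700))/(1+29/400) = 8291/10000 ≈ 0.829100
step 7 [7y] swap r/1=975/30704: DF=(1 − 975/30704·(0.971500+0.933000+0.885100+0.878400+0.838700+0.829100))/(1+975/30704) = 161/200 ≈ 0.805000
step 8 [8y] swap r/1=2275/69133: DF=(1 − 2275/69133·(0.971500+0.933000+0.885100+0.878400+0.838700+0.829100+0.805000))/(1+2275/69133) = 309/400 ≈ 0.772500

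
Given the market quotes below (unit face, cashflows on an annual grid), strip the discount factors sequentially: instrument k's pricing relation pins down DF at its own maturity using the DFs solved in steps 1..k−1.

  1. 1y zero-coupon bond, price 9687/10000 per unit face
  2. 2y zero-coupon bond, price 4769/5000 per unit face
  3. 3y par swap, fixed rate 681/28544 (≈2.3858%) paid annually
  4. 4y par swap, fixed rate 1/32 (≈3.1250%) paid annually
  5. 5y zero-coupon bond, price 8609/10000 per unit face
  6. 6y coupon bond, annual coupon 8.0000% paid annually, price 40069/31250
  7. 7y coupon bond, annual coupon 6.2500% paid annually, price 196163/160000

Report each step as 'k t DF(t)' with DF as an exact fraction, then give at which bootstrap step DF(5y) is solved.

1 1 9687/10000
2 2 4769/5000
3 3 9319/10000
4 4 552/625
5 5 8609/10000
6 6 4233/5000
7 7 521/625
DF(5y) is solved at step 5

step 1 [1y] zero: DF = P = 9687/10000 ≈ 0.968700
step 2 [2y] zero: DF = P = 4769/5000 ≈ 0.953800
step 3 [3y] swap r/1=681/28544: DF=(1 − 681/28544·(0.968700+0.953800))/(1+681/28544) = 9319/10000 ≈ 0.931900
step 4 [4y] swap r/1=1/32: DF=(1 − 1/32·(0.968700+0.953800+0.931900))/(1+1/32) = 552/625 ≈ 0.883200
step 5 [5y] zero: DF = P = 8609/10000 ≈ 0.860900
step 6 [6y] bond c/1=2/25: DF=(40069/31250 − 2/25·(0.968700+0.953800+0.931900+0.883200+0.860900))/(1+2/25) = 4233/5000 ≈ 0.846600
step 7 [7y] bond c/1=1/16: DF=(196163/160000 − 1/16·(0.968700+0.953800+0.931900+0.883200+0.860900+0.846600))/(1+1/16) = 521/625 ≈ 0.833600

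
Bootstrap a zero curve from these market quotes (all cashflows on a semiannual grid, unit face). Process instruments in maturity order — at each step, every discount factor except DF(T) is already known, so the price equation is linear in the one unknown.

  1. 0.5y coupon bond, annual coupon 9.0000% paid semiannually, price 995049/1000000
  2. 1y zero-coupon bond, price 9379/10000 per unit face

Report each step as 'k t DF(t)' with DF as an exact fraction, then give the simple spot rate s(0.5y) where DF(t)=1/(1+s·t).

1 1/2 4761/5000
2 1 9379/10000
s(0.5y) = (1/(4761/5000) − 1)/(1/2) = 478/4761 ≈ 10.0399%

step 1 [0.5y] bond c/2=9/200: DF=(995049/1000000 − 9/200·(0))/(1+9/200) = 4761/5000 ≈ 0.952200
step 2 [1y] zero: DF = P = 9379/10000 ≈ 0.937900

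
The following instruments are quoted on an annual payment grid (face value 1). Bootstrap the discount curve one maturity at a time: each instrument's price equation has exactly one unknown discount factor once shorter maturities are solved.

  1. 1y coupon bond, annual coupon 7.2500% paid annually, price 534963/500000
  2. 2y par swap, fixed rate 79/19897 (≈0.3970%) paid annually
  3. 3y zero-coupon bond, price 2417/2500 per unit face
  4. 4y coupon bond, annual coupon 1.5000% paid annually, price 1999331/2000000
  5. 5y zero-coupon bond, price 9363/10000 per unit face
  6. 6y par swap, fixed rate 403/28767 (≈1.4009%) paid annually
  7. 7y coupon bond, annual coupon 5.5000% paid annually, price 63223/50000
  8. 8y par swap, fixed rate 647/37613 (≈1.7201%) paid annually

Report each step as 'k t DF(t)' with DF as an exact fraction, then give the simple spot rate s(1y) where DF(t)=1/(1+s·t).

1 1 1247/1250
2 2 9921/10000
3 3 2417/2500
4 4 2353/2500
5 5 9363/10000
6 6 4597/5000
7 7 4493/5000
8 8 4353/5000
s(1y) = (1/(1247/1250) − 1)/(1) = 3/1247 ≈ 0.2406%

step 1 [1y] bond c/1=29/400: DF=(534963/500000 − 29/400·(0))/(1+29/400) = 1247/1250 ≈ 0.997600
step 2 [2y] swap r/1=79/19897: DF=(1 − 79/19897·(0.997600))/(1+79/19897) = 9921/10000 ≈ 0.992100
step 3 [3y] zero: DF = P = 2417/2500 ≈ 0.966800
step 4 [4y] bond c/1=3/200: DF=(1999331/2000000 − 3/200·(0.997600+0.992100+0.966800))/(1+3/200) = 2353/2500 ≈ 0.941200
step 5 [5y] zero: DF = P = 9363/10000 ≈ 0.936300
step 6 [6y] swap r/1=403/28767: DF=(1 − 403/28767·(0.997600+0.992100+0.966800+0.941200+0.936300))/(1+403/28767) = 4597/5000 ≈ 0.919400
step 7 [7y] bond c/1=11/200: DF=(63223/50000 − 11/200·(0.997600+0.992100+0.966800+0.941200+0.936300+0.919400))/(1+11/200) = 4493/5000 ≈ 0.898600
step 8 [8y] swap r/1=647/37613: DF=(1 − 647/37613·(0.997600+0.992100+0.966800+0.941200+0.936300+0.919400+0.898600))/(1+647/37613) = 4353/5000 ≈ 0.870600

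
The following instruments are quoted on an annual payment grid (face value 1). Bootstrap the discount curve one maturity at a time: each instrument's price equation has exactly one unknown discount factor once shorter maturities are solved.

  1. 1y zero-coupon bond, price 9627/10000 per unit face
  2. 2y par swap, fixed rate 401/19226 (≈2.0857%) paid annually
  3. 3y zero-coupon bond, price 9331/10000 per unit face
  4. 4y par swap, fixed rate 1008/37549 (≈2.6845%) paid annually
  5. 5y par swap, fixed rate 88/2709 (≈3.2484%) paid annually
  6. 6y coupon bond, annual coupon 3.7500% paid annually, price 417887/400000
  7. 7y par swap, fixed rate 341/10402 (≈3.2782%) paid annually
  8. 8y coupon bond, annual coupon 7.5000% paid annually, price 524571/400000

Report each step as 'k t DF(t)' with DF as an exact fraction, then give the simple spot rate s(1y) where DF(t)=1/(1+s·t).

step 1 [1y] zero: DF = P = 9627/10000 ≈ 0.962700
step 2 [2y] swap r/1=401/19226: DF=(1 − 401/19226·(0.962700))/(1+401/19226) = 9599/10000 ≈ 0.959900
step 3 [3y] zero: DF = P = 9331/10000 ≈ 0.933100
step 4 [4y] swap r/1=1008/37549: DF=(1 − 1008/37549·(0.962700+0.959900+0.933100))/(1+1008/37549) = 562/625 ≈ 0.899200
step 5 [5y] swap r/1=88/2709: DF=(1 − 88/2709·(0.962700+0.959900+0.933100+0.899200))/(1+88/2709) = 1063/1250 ≈ 0.850400
step 6 [6y] bond c/1=3/80: DF=(417887/400000 − 3/80·(0.962700+0.959900+0.933100+0.899200+0.850400))/(1+3/80) = 1681/2000 ≈ 0.840500
step 7 [7y] swap r/1=341/10402: DF=(1 − 341/10402·(0.962700+0.959900+0.933100+0.899200+0.850400+0.840500))/(1+341/10402) = 3977/5000 ≈ 0.795400
step 8 [8y] bond c/1=3/40: DF=(524571/400000 − 3/40·(0.962700+0.959900+0.933100+0.899200+0.850400+0.840500+0.795400))/(1+3/40) = 1569/2000 ≈ 0.784500

1 1 9627/10000
2 2 9599/10000
3 3 9331/10000
4 4 562/625
5 5 1063/1250
6 6 1681/2000
7 7 3977/5000
8 8 1569/2000
s(1y) = (1/(9627/10000) − 1)/(1) = 373/9627 ≈ 3.8745%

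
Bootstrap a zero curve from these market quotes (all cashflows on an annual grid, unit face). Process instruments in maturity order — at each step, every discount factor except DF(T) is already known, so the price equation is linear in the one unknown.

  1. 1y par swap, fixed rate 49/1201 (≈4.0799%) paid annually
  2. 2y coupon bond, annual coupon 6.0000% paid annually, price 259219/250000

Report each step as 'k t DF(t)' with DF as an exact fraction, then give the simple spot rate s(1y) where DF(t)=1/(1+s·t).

step 1 [1y] swap r/1=49/1201: DF=(1 − 49/1201·(0))/(1+49/1201) = 1201/1250 ≈ 0.960800
step 2 [2y] bond c/1=3/50: DF=(259219/250000 − 3/50·(0.960800))/(1+3/50) = 4619/5000 ≈ 0.923800

1 1 1201/1250
2 2 4619/5000
s(1y) = (1/(1201/1250) − 1)/(1) = 49/1201 ≈ 4.0799%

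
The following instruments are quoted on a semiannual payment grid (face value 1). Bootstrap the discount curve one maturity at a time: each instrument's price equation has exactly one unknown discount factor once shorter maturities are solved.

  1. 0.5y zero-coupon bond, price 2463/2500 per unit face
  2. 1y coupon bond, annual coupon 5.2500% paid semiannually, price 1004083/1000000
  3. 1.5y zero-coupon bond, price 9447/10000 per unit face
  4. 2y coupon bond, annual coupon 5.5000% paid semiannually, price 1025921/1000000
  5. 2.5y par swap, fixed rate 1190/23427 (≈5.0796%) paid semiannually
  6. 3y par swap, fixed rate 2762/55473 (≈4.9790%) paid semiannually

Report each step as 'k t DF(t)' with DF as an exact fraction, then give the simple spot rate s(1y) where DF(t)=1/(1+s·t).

1 1/2 2463/2500
2 1 2383/2500
3 3/2 9447/10000
4 2 9213/10000
5 5/2 881/1000
6 3 8619/10000
s(1y) = (1/(2383/2500) − 1)/(1) = 117/2383 ≈ 4.9098%

step 1 [0.5y] zero: DF = P = 2463/2500 ≈ 0.985200
step 2 [1y] bond c/2=21/800: DF=(1004083/1000000 − 21/800·(0.985200))/(1+21/800) = 2383/2500 ≈ 0.953200
step 3 [1.5y] zero: DF = P = 9447/10000 ≈ 0.944700
step 4 [2y] bond c/2=11/400: DF=(1025921/1000000 − 11/400·(0.985200+0.953200+0.944700))/(1+11/400) = 9213/10000 ≈ 0.921300
step 5 [2.5y] swap r/2=595/23427: DF=(1 − 595/23427·(0.985200+0.953200+0.944700+0.921300))/(1+595/23427) = 881/1000 ≈ 0.881000
step 6 [3y] swap r/2=1381/55473: DF=(1 − 1381/55473·(0.985200+0.953200+0.944700+0.921300+0.881000))/(1+1381/55473) = 8619/10000 ≈ 0.861900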